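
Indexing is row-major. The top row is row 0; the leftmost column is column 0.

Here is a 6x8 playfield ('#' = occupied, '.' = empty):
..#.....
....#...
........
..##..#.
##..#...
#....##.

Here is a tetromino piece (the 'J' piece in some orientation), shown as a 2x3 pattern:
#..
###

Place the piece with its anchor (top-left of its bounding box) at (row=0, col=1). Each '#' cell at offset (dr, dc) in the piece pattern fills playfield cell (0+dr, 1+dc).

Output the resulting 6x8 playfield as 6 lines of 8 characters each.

Fill (0+0,1+0) = (0,1)
Fill (0+1,1+0) = (1,1)
Fill (0+1,1+1) = (1,2)
Fill (0+1,1+2) = (1,3)

Answer: .##.....
.####...
........
..##..#.
##..#...
#....##.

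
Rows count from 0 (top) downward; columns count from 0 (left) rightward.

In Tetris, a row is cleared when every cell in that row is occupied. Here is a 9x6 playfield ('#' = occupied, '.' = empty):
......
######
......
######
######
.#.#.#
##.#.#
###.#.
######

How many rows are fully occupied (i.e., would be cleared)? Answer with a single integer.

Check each row:
  row 0: 6 empty cells -> not full
  row 1: 0 empty cells -> FULL (clear)
  row 2: 6 empty cells -> not full
  row 3: 0 empty cells -> FULL (clear)
  row 4: 0 empty cells -> FULL (clear)
  row 5: 3 empty cells -> not full
  row 6: 2 empty cells -> not full
  row 7: 2 empty cells -> not full
  row 8: 0 empty cells -> FULL (clear)
Total rows cleared: 4

Answer: 4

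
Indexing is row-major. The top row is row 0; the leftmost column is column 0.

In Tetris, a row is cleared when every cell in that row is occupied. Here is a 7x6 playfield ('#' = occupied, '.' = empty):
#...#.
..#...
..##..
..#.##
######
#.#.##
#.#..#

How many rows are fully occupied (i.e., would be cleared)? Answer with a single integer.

Check each row:
  row 0: 4 empty cells -> not full
  row 1: 5 empty cells -> not full
  row 2: 4 empty cells -> not full
  row 3: 3 empty cells -> not full
  row 4: 0 empty cells -> FULL (clear)
  row 5: 2 empty cells -> not full
  row 6: 3 empty cells -> not full
Total rows cleared: 1

Answer: 1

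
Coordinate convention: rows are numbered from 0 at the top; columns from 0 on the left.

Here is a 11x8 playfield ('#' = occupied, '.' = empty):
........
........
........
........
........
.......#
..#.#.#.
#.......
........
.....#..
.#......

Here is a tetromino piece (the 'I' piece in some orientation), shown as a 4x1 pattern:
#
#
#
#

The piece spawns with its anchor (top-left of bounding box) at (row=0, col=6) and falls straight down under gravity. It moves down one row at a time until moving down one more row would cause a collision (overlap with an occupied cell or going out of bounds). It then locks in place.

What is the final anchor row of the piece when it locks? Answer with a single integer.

Answer: 2

Derivation:
Spawn at (row=0, col=6). Try each row:
  row 0: fits
  row 1: fits
  row 2: fits
  row 3: blocked -> lock at row 2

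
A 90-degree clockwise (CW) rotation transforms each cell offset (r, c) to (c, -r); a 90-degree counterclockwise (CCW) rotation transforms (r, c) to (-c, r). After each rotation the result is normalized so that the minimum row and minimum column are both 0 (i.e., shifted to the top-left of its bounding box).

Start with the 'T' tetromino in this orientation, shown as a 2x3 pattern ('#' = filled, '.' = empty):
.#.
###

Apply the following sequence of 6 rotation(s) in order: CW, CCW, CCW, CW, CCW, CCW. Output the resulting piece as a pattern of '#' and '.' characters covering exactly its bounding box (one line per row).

Answer: ###
.#.

Derivation:
Start:
.#.
###
After rotation 1 (CW):
#.
##
#.
After rotation 2 (CCW):
.#.
###
After rotation 3 (CCW):
.#
##
.#
After rotation 4 (CW):
.#.
###
After rotation 5 (CCW):
.#
##
.#
After rotation 6 (CCW):
###
.#.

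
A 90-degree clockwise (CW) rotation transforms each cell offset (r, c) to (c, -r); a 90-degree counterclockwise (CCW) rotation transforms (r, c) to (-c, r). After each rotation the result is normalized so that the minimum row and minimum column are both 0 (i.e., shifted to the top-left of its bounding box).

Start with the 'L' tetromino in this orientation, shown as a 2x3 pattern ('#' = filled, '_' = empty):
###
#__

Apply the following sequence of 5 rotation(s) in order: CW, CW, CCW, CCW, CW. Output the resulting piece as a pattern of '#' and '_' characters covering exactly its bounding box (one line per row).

Start:
###
#__
After rotation 1 (CW):
##
_#
_#
After rotation 2 (CW):
__#
###
After rotation 3 (CCW):
##
_#
_#
After rotation 4 (CCW):
###
#__
After rotation 5 (CW):
##
_#
_#

Answer: ##
_#
_#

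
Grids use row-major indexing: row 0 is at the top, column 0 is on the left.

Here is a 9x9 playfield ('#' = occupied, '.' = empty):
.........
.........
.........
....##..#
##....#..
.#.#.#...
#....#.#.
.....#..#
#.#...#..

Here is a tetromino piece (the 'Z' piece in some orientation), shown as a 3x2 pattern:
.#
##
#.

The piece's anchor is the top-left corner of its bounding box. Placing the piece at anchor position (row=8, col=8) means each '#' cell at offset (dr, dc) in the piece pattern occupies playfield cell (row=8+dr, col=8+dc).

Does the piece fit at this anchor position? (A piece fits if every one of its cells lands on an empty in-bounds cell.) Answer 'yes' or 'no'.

Check each piece cell at anchor (8, 8):
  offset (0,1) -> (8,9): out of bounds -> FAIL
  offset (1,0) -> (9,8): out of bounds -> FAIL
  offset (1,1) -> (9,9): out of bounds -> FAIL
  offset (2,0) -> (10,8): out of bounds -> FAIL
All cells valid: no

Answer: no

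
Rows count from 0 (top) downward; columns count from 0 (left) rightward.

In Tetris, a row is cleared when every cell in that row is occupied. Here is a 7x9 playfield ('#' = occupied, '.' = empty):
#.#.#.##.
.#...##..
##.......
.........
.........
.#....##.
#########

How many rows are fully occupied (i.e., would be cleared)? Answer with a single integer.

Check each row:
  row 0: 4 empty cells -> not full
  row 1: 6 empty cells -> not full
  row 2: 7 empty cells -> not full
  row 3: 9 empty cells -> not full
  row 4: 9 empty cells -> not full
  row 5: 6 empty cells -> not full
  row 6: 0 empty cells -> FULL (clear)
Total rows cleared: 1

Answer: 1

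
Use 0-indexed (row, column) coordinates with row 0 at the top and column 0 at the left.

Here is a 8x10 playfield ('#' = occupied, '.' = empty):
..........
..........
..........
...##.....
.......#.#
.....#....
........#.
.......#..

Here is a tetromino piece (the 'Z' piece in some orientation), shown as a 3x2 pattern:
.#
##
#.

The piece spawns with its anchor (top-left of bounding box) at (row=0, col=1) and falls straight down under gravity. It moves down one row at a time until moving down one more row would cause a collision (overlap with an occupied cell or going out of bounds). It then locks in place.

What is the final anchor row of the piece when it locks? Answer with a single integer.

Answer: 5

Derivation:
Spawn at (row=0, col=1). Try each row:
  row 0: fits
  row 1: fits
  row 2: fits
  row 3: fits
  row 4: fits
  row 5: fits
  row 6: blocked -> lock at row 5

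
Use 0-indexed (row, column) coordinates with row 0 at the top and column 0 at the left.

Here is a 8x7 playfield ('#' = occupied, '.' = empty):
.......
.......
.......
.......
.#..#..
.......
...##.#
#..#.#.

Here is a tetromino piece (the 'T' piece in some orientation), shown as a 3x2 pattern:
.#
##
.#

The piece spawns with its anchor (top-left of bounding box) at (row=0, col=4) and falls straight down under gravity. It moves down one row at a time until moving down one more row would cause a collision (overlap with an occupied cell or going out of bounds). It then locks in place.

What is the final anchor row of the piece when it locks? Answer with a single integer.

Spawn at (row=0, col=4). Try each row:
  row 0: fits
  row 1: fits
  row 2: fits
  row 3: blocked -> lock at row 2

Answer: 2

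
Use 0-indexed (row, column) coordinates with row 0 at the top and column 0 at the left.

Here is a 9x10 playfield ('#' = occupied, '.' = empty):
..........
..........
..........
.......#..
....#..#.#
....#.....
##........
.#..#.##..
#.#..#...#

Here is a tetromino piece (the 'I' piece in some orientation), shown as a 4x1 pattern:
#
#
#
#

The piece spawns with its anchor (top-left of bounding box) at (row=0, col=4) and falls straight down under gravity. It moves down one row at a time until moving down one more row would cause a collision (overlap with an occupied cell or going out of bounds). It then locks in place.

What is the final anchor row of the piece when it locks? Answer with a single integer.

Answer: 0

Derivation:
Spawn at (row=0, col=4). Try each row:
  row 0: fits
  row 1: blocked -> lock at row 0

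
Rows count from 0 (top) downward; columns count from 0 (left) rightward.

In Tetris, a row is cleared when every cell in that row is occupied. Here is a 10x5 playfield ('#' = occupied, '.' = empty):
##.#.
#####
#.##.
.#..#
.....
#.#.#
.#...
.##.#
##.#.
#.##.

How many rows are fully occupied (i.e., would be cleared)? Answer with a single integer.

Answer: 1

Derivation:
Check each row:
  row 0: 2 empty cells -> not full
  row 1: 0 empty cells -> FULL (clear)
  row 2: 2 empty cells -> not full
  row 3: 3 empty cells -> not full
  row 4: 5 empty cells -> not full
  row 5: 2 empty cells -> not full
  row 6: 4 empty cells -> not full
  row 7: 2 empty cells -> not full
  row 8: 2 empty cells -> not full
  row 9: 2 empty cells -> not full
Total rows cleared: 1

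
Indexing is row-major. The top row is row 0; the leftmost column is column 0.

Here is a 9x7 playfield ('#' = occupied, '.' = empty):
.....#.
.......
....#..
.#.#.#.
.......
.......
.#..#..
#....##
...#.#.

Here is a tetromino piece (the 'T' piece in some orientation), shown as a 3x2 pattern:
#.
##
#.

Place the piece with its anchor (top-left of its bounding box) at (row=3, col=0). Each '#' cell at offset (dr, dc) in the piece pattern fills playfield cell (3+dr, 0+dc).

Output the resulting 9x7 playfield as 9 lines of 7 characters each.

Answer: .....#.
.......
....#..
##.#.#.
##.....
#......
.#..#..
#....##
...#.#.

Derivation:
Fill (3+0,0+0) = (3,0)
Fill (3+1,0+0) = (4,0)
Fill (3+1,0+1) = (4,1)
Fill (3+2,0+0) = (5,0)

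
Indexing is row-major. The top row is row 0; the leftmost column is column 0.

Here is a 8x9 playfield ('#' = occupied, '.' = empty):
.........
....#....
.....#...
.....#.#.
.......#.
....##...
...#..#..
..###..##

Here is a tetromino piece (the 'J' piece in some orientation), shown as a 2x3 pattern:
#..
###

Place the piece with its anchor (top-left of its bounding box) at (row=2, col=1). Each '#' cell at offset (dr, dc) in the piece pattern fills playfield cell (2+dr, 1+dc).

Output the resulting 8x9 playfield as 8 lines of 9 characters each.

Fill (2+0,1+0) = (2,1)
Fill (2+1,1+0) = (3,1)
Fill (2+1,1+1) = (3,2)
Fill (2+1,1+2) = (3,3)

Answer: .........
....#....
.#...#...
.###.#.#.
.......#.
....##...
...#..#..
..###..##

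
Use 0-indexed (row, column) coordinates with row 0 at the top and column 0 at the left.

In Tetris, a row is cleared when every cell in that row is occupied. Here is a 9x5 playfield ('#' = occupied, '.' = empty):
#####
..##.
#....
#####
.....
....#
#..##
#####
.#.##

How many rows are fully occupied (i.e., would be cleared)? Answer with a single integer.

Check each row:
  row 0: 0 empty cells -> FULL (clear)
  row 1: 3 empty cells -> not full
  row 2: 4 empty cells -> not full
  row 3: 0 empty cells -> FULL (clear)
  row 4: 5 empty cells -> not full
  row 5: 4 empty cells -> not full
  row 6: 2 empty cells -> not full
  row 7: 0 empty cells -> FULL (clear)
  row 8: 2 empty cells -> not full
Total rows cleared: 3

Answer: 3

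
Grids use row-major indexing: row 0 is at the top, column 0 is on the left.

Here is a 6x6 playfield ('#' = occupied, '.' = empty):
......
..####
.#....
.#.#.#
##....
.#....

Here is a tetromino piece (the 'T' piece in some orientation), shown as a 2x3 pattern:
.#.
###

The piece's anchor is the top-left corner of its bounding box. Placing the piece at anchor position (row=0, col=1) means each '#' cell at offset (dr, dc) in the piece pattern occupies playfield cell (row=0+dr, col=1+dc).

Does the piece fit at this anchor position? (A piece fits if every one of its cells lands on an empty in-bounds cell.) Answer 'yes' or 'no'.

Answer: no

Derivation:
Check each piece cell at anchor (0, 1):
  offset (0,1) -> (0,2): empty -> OK
  offset (1,0) -> (1,1): empty -> OK
  offset (1,1) -> (1,2): occupied ('#') -> FAIL
  offset (1,2) -> (1,3): occupied ('#') -> FAIL
All cells valid: no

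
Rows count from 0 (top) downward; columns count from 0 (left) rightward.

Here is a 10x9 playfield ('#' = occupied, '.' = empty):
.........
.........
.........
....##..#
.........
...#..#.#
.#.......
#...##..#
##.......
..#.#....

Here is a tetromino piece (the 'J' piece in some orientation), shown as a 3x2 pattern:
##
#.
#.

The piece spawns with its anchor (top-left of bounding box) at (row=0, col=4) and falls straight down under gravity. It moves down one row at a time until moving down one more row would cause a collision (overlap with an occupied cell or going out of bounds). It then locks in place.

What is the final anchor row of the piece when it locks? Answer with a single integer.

Spawn at (row=0, col=4). Try each row:
  row 0: fits
  row 1: blocked -> lock at row 0

Answer: 0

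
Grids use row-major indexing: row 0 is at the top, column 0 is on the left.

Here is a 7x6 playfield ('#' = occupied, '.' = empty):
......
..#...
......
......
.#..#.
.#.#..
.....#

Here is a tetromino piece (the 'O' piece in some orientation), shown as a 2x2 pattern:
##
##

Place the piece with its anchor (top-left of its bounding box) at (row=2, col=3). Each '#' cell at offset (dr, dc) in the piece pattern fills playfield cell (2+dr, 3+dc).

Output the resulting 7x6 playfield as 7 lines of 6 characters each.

Answer: ......
..#...
...##.
...##.
.#..#.
.#.#..
.....#

Derivation:
Fill (2+0,3+0) = (2,3)
Fill (2+0,3+1) = (2,4)
Fill (2+1,3+0) = (3,3)
Fill (2+1,3+1) = (3,4)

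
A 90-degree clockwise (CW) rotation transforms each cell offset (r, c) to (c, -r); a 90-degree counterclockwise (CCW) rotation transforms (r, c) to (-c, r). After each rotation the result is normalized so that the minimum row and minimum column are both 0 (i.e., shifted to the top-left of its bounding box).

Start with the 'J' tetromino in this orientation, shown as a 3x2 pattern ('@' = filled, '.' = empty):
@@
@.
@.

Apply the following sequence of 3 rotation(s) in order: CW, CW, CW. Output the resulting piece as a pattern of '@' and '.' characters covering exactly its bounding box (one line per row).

Start:
@@
@.
@.
After rotation 1 (CW):
@@@
..@
After rotation 2 (CW):
.@
.@
@@
After rotation 3 (CW):
@..
@@@

Answer: @..
@@@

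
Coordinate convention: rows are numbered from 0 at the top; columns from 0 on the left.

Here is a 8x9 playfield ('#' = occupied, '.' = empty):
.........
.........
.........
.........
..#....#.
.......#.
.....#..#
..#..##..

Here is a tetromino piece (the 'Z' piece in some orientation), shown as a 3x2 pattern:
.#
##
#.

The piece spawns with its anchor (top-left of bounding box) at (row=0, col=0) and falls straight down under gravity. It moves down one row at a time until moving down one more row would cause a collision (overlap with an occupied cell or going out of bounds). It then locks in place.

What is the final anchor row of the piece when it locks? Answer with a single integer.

Spawn at (row=0, col=0). Try each row:
  row 0: fits
  row 1: fits
  row 2: fits
  row 3: fits
  row 4: fits
  row 5: fits
  row 6: blocked -> lock at row 5

Answer: 5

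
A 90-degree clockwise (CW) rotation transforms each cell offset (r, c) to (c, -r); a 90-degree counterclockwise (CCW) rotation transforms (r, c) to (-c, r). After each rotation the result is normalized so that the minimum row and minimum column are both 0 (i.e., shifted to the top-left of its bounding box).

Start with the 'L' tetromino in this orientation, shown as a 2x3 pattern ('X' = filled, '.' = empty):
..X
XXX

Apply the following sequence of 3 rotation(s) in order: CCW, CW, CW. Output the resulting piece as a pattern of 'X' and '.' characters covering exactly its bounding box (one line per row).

Start:
..X
XXX
After rotation 1 (CCW):
XX
.X
.X
After rotation 2 (CW):
..X
XXX
After rotation 3 (CW):
X.
X.
XX

Answer: X.
X.
XX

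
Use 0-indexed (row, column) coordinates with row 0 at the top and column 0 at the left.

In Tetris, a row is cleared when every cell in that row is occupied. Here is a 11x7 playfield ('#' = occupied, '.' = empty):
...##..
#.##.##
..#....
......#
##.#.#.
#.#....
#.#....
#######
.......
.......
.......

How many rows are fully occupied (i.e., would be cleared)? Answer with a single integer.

Check each row:
  row 0: 5 empty cells -> not full
  row 1: 2 empty cells -> not full
  row 2: 6 empty cells -> not full
  row 3: 6 empty cells -> not full
  row 4: 3 empty cells -> not full
  row 5: 5 empty cells -> not full
  row 6: 5 empty cells -> not full
  row 7: 0 empty cells -> FULL (clear)
  row 8: 7 empty cells -> not full
  row 9: 7 empty cells -> not full
  row 10: 7 empty cells -> not full
Total rows cleared: 1

Answer: 1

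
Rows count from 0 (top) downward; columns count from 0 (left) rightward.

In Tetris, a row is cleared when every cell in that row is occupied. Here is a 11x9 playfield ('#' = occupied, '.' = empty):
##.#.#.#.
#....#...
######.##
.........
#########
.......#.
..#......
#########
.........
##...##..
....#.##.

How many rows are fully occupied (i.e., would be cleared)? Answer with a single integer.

Answer: 2

Derivation:
Check each row:
  row 0: 4 empty cells -> not full
  row 1: 7 empty cells -> not full
  row 2: 1 empty cell -> not full
  row 3: 9 empty cells -> not full
  row 4: 0 empty cells -> FULL (clear)
  row 5: 8 empty cells -> not full
  row 6: 8 empty cells -> not full
  row 7: 0 empty cells -> FULL (clear)
  row 8: 9 empty cells -> not full
  row 9: 5 empty cells -> not full
  row 10: 6 empty cells -> not full
Total rows cleared: 2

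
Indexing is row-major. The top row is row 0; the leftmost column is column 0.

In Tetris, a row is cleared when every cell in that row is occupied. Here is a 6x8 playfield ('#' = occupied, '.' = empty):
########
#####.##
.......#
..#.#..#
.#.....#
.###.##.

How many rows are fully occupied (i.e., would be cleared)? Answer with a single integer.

Answer: 1

Derivation:
Check each row:
  row 0: 0 empty cells -> FULL (clear)
  row 1: 1 empty cell -> not full
  row 2: 7 empty cells -> not full
  row 3: 5 empty cells -> not full
  row 4: 6 empty cells -> not full
  row 5: 3 empty cells -> not full
Total rows cleared: 1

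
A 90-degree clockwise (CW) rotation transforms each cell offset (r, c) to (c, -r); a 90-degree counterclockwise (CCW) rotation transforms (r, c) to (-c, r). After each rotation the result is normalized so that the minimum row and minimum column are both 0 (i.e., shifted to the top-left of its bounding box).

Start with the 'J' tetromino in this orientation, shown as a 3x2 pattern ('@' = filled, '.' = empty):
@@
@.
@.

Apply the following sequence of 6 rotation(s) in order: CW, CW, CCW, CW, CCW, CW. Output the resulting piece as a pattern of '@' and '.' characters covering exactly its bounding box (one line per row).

Answer: .@
.@
@@

Derivation:
Start:
@@
@.
@.
After rotation 1 (CW):
@@@
..@
After rotation 2 (CW):
.@
.@
@@
After rotation 3 (CCW):
@@@
..@
After rotation 4 (CW):
.@
.@
@@
After rotation 5 (CCW):
@@@
..@
After rotation 6 (CW):
.@
.@
@@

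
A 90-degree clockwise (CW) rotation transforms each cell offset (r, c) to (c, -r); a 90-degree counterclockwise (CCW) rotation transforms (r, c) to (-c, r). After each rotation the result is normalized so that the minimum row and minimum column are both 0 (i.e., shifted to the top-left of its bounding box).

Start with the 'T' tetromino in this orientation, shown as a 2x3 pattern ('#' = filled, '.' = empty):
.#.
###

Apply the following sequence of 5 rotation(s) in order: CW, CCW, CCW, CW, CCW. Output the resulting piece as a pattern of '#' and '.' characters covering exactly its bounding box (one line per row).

Answer: .#
##
.#

Derivation:
Start:
.#.
###
After rotation 1 (CW):
#.
##
#.
After rotation 2 (CCW):
.#.
###
After rotation 3 (CCW):
.#
##
.#
After rotation 4 (CW):
.#.
###
After rotation 5 (CCW):
.#
##
.#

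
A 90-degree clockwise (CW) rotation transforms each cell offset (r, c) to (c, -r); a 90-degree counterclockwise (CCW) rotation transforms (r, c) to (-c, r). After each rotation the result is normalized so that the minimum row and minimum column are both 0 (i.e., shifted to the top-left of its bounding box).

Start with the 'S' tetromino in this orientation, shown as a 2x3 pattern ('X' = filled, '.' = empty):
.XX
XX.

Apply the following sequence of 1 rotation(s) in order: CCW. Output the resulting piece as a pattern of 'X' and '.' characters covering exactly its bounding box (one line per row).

Start:
.XX
XX.
After rotation 1 (CCW):
X.
XX
.X

Answer: X.
XX
.X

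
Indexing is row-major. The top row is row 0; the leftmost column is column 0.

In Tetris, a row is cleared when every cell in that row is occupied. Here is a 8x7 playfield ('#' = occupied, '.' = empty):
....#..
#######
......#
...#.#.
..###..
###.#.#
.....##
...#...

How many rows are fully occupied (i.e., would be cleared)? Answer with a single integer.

Check each row:
  row 0: 6 empty cells -> not full
  row 1: 0 empty cells -> FULL (clear)
  row 2: 6 empty cells -> not full
  row 3: 5 empty cells -> not full
  row 4: 4 empty cells -> not full
  row 5: 2 empty cells -> not full
  row 6: 5 empty cells -> not full
  row 7: 6 empty cells -> not full
Total rows cleared: 1

Answer: 1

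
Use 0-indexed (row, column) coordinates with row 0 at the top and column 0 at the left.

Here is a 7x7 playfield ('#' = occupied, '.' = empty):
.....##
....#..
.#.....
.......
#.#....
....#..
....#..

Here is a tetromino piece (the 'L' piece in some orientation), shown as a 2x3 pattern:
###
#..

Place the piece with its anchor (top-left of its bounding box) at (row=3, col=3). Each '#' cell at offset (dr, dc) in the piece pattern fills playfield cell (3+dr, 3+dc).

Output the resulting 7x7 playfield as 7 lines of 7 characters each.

Answer: .....##
....#..
.#.....
...###.
#.##...
....#..
....#..

Derivation:
Fill (3+0,3+0) = (3,3)
Fill (3+0,3+1) = (3,4)
Fill (3+0,3+2) = (3,5)
Fill (3+1,3+0) = (4,3)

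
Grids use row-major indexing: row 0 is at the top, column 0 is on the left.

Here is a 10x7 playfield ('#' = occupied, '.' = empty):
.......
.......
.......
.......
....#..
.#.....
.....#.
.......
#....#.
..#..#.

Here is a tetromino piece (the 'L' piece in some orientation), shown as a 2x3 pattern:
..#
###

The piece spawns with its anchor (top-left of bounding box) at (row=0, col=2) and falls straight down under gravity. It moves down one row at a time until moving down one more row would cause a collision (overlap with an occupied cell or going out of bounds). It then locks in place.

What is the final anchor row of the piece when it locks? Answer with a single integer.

Spawn at (row=0, col=2). Try each row:
  row 0: fits
  row 1: fits
  row 2: fits
  row 3: blocked -> lock at row 2

Answer: 2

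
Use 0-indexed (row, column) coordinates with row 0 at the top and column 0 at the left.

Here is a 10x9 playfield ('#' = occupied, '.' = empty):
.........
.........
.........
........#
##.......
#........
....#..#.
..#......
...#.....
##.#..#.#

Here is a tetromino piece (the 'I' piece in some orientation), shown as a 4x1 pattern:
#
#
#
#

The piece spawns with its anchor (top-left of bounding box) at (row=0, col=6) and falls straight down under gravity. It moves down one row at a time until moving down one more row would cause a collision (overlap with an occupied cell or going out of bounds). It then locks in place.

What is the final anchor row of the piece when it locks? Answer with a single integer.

Answer: 5

Derivation:
Spawn at (row=0, col=6). Try each row:
  row 0: fits
  row 1: fits
  row 2: fits
  row 3: fits
  row 4: fits
  row 5: fits
  row 6: blocked -> lock at row 5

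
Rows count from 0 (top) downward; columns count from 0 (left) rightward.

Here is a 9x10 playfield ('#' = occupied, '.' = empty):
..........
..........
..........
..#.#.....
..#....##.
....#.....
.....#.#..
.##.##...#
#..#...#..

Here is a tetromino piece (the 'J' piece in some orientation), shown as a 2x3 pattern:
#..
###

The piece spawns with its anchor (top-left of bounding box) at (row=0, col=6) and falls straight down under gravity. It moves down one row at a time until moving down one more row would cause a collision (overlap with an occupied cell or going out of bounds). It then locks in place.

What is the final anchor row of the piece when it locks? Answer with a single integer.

Answer: 2

Derivation:
Spawn at (row=0, col=6). Try each row:
  row 0: fits
  row 1: fits
  row 2: fits
  row 3: blocked -> lock at row 2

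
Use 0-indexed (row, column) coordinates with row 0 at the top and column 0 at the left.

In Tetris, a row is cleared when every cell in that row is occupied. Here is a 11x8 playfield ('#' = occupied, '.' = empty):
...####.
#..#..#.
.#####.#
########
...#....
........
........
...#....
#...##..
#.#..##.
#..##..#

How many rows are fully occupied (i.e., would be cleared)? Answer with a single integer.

Answer: 1

Derivation:
Check each row:
  row 0: 4 empty cells -> not full
  row 1: 5 empty cells -> not full
  row 2: 2 empty cells -> not full
  row 3: 0 empty cells -> FULL (clear)
  row 4: 7 empty cells -> not full
  row 5: 8 empty cells -> not full
  row 6: 8 empty cells -> not full
  row 7: 7 empty cells -> not full
  row 8: 5 empty cells -> not full
  row 9: 4 empty cells -> not full
  row 10: 4 empty cells -> not full
Total rows cleared: 1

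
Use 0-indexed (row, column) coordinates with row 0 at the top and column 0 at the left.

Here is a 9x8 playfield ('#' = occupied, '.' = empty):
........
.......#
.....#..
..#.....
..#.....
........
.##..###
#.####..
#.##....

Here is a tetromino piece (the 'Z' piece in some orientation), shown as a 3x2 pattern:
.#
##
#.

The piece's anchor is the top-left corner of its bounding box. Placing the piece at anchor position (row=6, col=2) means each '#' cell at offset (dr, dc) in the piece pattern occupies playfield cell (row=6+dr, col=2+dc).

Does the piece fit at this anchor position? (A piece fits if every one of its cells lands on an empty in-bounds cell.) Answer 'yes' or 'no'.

Answer: no

Derivation:
Check each piece cell at anchor (6, 2):
  offset (0,1) -> (6,3): empty -> OK
  offset (1,0) -> (7,2): occupied ('#') -> FAIL
  offset (1,1) -> (7,3): occupied ('#') -> FAIL
  offset (2,0) -> (8,2): occupied ('#') -> FAIL
All cells valid: no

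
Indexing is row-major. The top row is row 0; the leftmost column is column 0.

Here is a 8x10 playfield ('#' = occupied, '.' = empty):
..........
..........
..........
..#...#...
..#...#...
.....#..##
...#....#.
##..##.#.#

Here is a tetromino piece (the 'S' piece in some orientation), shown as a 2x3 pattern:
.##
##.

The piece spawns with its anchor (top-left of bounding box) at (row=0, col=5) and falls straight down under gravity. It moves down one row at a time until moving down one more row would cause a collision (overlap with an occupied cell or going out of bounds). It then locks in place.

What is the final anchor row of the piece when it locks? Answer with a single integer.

Answer: 1

Derivation:
Spawn at (row=0, col=5). Try each row:
  row 0: fits
  row 1: fits
  row 2: blocked -> lock at row 1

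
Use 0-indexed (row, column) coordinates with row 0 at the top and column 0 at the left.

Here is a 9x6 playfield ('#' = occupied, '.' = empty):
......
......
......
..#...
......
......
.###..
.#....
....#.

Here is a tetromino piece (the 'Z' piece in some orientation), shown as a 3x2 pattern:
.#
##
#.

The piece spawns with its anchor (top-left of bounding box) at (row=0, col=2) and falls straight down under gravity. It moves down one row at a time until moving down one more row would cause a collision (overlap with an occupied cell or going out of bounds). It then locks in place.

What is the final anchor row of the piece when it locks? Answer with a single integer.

Answer: 0

Derivation:
Spawn at (row=0, col=2). Try each row:
  row 0: fits
  row 1: blocked -> lock at row 0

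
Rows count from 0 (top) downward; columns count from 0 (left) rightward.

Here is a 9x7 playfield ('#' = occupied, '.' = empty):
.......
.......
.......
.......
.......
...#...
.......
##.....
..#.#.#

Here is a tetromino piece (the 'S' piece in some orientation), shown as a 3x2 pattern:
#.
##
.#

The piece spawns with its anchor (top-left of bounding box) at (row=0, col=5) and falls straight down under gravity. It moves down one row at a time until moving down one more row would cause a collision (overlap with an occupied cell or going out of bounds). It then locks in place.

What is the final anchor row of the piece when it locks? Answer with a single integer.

Spawn at (row=0, col=5). Try each row:
  row 0: fits
  row 1: fits
  row 2: fits
  row 3: fits
  row 4: fits
  row 5: fits
  row 6: blocked -> lock at row 5

Answer: 5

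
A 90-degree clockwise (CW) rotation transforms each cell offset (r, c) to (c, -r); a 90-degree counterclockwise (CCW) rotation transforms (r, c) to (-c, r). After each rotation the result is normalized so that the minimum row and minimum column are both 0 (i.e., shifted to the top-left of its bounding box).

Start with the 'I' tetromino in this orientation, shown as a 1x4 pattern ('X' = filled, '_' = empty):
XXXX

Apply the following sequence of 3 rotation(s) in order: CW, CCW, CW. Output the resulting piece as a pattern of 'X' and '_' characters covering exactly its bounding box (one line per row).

Answer: X
X
X
X

Derivation:
Start:
XXXX
After rotation 1 (CW):
X
X
X
X
After rotation 2 (CCW):
XXXX
After rotation 3 (CW):
X
X
X
X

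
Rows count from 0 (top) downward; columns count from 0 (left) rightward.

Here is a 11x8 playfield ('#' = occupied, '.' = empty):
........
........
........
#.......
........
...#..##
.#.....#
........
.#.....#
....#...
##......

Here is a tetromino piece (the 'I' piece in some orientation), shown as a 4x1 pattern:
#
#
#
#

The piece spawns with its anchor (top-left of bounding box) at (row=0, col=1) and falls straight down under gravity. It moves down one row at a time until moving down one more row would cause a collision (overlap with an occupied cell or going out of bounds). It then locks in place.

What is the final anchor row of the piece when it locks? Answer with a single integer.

Answer: 2

Derivation:
Spawn at (row=0, col=1). Try each row:
  row 0: fits
  row 1: fits
  row 2: fits
  row 3: blocked -> lock at row 2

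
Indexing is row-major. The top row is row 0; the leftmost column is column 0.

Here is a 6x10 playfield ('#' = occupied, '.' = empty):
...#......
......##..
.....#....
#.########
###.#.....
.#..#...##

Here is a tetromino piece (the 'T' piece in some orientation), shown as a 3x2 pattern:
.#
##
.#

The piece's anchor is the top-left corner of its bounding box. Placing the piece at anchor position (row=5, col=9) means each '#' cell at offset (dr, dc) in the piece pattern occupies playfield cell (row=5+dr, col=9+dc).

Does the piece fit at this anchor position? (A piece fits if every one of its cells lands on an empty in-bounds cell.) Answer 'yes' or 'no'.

Answer: no

Derivation:
Check each piece cell at anchor (5, 9):
  offset (0,1) -> (5,10): out of bounds -> FAIL
  offset (1,0) -> (6,9): out of bounds -> FAIL
  offset (1,1) -> (6,10): out of bounds -> FAIL
  offset (2,1) -> (7,10): out of bounds -> FAIL
All cells valid: no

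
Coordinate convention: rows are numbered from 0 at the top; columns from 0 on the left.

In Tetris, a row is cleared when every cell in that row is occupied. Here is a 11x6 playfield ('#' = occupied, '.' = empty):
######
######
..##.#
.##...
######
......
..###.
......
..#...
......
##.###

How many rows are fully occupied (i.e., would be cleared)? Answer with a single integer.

Check each row:
  row 0: 0 empty cells -> FULL (clear)
  row 1: 0 empty cells -> FULL (clear)
  row 2: 3 empty cells -> not full
  row 3: 4 empty cells -> not full
  row 4: 0 empty cells -> FULL (clear)
  row 5: 6 empty cells -> not full
  row 6: 3 empty cells -> not full
  row 7: 6 empty cells -> not full
  row 8: 5 empty cells -> not full
  row 9: 6 empty cells -> not full
  row 10: 1 empty cell -> not full
Total rows cleared: 3

Answer: 3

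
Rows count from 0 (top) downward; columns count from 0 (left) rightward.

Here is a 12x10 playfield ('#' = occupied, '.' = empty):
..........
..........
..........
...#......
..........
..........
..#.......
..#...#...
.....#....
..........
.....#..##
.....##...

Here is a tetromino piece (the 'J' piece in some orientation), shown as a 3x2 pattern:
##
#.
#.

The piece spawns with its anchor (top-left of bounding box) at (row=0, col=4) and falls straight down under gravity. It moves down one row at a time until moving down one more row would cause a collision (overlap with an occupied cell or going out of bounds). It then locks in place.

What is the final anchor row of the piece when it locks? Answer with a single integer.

Answer: 7

Derivation:
Spawn at (row=0, col=4). Try each row:
  row 0: fits
  row 1: fits
  row 2: fits
  row 3: fits
  row 4: fits
  row 5: fits
  row 6: fits
  row 7: fits
  row 8: blocked -> lock at row 7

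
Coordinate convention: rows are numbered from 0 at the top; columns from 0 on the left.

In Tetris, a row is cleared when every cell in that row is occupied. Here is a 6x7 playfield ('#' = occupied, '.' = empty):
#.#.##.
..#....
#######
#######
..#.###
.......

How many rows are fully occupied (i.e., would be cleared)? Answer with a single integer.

Check each row:
  row 0: 3 empty cells -> not full
  row 1: 6 empty cells -> not full
  row 2: 0 empty cells -> FULL (clear)
  row 3: 0 empty cells -> FULL (clear)
  row 4: 3 empty cells -> not full
  row 5: 7 empty cells -> not full
Total rows cleared: 2

Answer: 2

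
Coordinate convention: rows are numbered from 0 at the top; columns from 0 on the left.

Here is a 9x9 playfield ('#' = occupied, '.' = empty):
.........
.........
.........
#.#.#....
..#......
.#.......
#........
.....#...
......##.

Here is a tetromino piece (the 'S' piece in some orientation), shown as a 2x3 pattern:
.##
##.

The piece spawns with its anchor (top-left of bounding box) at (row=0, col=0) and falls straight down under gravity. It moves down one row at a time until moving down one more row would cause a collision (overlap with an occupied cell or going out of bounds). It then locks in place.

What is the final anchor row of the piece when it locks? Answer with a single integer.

Answer: 1

Derivation:
Spawn at (row=0, col=0). Try each row:
  row 0: fits
  row 1: fits
  row 2: blocked -> lock at row 1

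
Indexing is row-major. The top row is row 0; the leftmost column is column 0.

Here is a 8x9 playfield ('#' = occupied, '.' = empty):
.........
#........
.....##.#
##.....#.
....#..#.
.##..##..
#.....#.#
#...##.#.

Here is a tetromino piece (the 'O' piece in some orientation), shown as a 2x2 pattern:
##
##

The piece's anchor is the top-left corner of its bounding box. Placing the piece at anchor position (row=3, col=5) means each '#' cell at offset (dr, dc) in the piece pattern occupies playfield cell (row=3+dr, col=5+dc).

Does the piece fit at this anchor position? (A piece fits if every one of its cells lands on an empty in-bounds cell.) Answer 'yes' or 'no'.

Answer: yes

Derivation:
Check each piece cell at anchor (3, 5):
  offset (0,0) -> (3,5): empty -> OK
  offset (0,1) -> (3,6): empty -> OK
  offset (1,0) -> (4,5): empty -> OK
  offset (1,1) -> (4,6): empty -> OK
All cells valid: yes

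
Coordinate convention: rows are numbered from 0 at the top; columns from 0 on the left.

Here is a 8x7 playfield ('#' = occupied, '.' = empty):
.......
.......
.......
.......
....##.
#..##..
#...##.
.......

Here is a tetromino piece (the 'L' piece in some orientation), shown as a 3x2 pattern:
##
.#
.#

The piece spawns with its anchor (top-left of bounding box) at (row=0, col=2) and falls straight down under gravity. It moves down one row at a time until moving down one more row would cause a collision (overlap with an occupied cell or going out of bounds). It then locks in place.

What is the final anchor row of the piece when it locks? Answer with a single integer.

Spawn at (row=0, col=2). Try each row:
  row 0: fits
  row 1: fits
  row 2: fits
  row 3: blocked -> lock at row 2

Answer: 2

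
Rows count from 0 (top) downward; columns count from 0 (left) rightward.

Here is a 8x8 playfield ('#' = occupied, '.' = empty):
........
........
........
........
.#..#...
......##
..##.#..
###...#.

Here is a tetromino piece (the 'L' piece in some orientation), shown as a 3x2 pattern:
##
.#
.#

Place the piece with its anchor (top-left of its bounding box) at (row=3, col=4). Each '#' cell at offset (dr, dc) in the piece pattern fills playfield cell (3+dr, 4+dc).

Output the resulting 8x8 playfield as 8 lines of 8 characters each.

Answer: ........
........
........
....##..
.#..##..
.....###
..##.#..
###...#.

Derivation:
Fill (3+0,4+0) = (3,4)
Fill (3+0,4+1) = (3,5)
Fill (3+1,4+1) = (4,5)
Fill (3+2,4+1) = (5,5)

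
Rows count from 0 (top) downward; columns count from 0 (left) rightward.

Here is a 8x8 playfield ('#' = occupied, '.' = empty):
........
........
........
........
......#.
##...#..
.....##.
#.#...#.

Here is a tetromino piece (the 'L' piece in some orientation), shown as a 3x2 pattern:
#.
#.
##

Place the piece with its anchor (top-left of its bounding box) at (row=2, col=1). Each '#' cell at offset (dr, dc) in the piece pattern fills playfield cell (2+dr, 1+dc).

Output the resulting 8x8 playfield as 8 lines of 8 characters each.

Answer: ........
........
.#......
.#......
.##...#.
##...#..
.....##.
#.#...#.

Derivation:
Fill (2+0,1+0) = (2,1)
Fill (2+1,1+0) = (3,1)
Fill (2+2,1+0) = (4,1)
Fill (2+2,1+1) = (4,2)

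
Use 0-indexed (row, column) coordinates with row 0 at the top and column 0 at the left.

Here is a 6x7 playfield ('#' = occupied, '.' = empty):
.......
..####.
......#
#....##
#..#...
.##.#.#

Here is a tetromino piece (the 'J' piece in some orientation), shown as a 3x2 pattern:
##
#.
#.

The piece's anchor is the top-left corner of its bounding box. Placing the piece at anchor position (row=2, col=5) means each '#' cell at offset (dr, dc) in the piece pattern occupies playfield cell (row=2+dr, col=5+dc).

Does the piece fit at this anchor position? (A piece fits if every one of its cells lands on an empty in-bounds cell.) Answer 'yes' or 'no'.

Check each piece cell at anchor (2, 5):
  offset (0,0) -> (2,5): empty -> OK
  offset (0,1) -> (2,6): occupied ('#') -> FAIL
  offset (1,0) -> (3,5): occupied ('#') -> FAIL
  offset (2,0) -> (4,5): empty -> OK
All cells valid: no

Answer: no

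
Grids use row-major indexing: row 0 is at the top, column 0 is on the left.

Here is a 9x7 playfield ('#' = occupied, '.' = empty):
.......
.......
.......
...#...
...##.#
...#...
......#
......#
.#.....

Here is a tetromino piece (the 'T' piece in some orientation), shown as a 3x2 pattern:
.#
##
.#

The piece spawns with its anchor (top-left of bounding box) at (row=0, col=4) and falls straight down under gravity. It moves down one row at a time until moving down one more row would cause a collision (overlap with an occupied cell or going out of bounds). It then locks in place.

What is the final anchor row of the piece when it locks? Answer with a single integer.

Spawn at (row=0, col=4). Try each row:
  row 0: fits
  row 1: fits
  row 2: fits
  row 3: blocked -> lock at row 2

Answer: 2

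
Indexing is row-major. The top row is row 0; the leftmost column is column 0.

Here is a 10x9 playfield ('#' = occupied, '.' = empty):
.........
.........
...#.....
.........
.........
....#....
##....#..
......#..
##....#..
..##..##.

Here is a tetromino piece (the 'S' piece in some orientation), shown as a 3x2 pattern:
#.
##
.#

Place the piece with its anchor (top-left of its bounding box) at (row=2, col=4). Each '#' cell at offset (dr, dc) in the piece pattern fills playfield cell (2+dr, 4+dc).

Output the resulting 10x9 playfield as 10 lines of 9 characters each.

Answer: .........
.........
...##....
....##...
.....#...
....#....
##....#..
......#..
##....#..
..##..##.

Derivation:
Fill (2+0,4+0) = (2,4)
Fill (2+1,4+0) = (3,4)
Fill (2+1,4+1) = (3,5)
Fill (2+2,4+1) = (4,5)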